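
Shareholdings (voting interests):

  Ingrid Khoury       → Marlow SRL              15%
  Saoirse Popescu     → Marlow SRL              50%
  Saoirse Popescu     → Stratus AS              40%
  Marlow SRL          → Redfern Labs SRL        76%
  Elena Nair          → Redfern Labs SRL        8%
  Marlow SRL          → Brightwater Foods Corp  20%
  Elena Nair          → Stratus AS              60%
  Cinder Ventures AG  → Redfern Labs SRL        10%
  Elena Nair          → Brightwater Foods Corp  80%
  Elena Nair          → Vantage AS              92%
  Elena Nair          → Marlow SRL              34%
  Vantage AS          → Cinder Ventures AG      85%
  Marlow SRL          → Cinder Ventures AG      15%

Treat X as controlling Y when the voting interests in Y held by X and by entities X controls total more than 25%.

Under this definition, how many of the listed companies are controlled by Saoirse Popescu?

Saoirse holds 50% of Marlow, so Saoirse controls Marlow.
Saoirse holds 40% of Stratus, so Saoirse controls Stratus.
Marlow holds 76% of Redfern, so Saoirse controls Redfern.
No other company's threshold is met.
Saoirse controls 3 companies.

3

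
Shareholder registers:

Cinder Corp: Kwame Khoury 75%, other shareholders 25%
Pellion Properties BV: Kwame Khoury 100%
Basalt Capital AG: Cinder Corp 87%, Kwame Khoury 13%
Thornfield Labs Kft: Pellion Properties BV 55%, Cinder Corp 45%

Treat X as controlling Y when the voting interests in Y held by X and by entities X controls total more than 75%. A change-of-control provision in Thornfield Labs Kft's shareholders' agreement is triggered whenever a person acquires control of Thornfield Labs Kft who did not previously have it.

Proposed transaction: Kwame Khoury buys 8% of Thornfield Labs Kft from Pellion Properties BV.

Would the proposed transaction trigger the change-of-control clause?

No

The purchase adds only to Kwame's holdings (Pellion's stake shrinks), so Kwame is the only person who could newly come to control Thornfield.
Kwame holds 100% of Pellion, so Kwame controls Pellion.
In Thornfield, Kwame's side holds only 55%, not > 75%.
So before the transaction, Kwame does not control Thornfield.
After the purchase, Kwame holds 8% of Thornfield directly, and Pellion's stake falls to 47%.
After the transaction, Kwame's side holds 47% + 8% = 55% of Thornfield, not > 75%, so Kwame still does not control Thornfield.
No new person acquires control, so the clause is not triggered.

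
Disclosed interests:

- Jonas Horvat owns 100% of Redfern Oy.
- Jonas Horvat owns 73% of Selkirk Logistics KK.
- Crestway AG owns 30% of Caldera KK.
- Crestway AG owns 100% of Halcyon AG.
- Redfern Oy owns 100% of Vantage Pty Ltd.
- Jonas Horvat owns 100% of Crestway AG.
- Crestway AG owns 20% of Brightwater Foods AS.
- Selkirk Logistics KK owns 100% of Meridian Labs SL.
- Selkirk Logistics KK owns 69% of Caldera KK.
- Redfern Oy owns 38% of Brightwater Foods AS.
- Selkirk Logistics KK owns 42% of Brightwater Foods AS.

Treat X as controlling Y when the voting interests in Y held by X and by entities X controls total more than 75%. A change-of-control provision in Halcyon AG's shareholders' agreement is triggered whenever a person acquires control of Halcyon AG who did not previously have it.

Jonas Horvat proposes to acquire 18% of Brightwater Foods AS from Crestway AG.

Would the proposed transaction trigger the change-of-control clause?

The purchase adds only to Jonas's holdings (Crestway's stake shrinks), so Jonas is the only person who could newly come to control Halcyon.
Jonas holds 100% of Crestway, so Jonas controls Crestway.
Crestway holds 100% of Halcyon, so Jonas controls Halcyon.
So Jonas already controls Halcyon before the transaction.
After the purchase, Jonas holds 18% of Brightwater directly, and Crestway's stake falls to 2%.
Jonas controlled Halcyon already, so this is not a new person acquiring control; every other person's position is unchanged or reduced.
No new person acquires control, so the clause is not triggered.

No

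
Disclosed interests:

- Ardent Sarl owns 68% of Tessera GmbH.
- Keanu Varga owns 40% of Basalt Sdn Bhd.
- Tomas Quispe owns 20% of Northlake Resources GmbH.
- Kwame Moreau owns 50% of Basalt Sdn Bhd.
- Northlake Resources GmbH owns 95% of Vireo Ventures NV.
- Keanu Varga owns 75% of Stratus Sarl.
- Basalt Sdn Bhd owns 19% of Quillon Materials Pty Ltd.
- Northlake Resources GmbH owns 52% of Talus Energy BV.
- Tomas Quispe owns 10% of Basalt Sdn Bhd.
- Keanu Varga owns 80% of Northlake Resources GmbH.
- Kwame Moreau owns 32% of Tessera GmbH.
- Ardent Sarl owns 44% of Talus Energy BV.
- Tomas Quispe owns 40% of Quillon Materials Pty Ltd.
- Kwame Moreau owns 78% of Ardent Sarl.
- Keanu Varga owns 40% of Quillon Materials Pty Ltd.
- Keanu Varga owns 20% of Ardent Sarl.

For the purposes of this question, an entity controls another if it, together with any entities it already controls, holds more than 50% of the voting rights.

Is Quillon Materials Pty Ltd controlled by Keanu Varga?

Keanu holds 80% of Northlake, so Keanu controls Northlake.
Northlake holds 52% of Talus, so Keanu controls Talus.
Northlake holds 95% of Vireo, so Keanu controls Vireo.
Keanu holds 75% of Stratus, so Keanu controls Stratus.
In Quillon, Keanu's side holds only 40%, not > 50%.
So Keanu does not control Quillon.

No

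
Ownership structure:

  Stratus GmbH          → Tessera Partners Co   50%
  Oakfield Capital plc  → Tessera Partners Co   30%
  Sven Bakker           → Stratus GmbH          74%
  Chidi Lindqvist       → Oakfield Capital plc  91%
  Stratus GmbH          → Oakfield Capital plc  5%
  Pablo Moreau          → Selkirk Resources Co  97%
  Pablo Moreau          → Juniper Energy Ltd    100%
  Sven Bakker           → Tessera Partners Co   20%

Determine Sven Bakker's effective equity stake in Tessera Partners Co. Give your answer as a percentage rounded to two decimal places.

Sven reaches Tessera along 3 paths.
Via Stratus: 74% × 50% = 37%.
Via Stratus → Oakfield: 74% × 5% × 30% = 1.11%.
Direct stake: 20% = 20%.
Total: 37% + 1.11% + 20% = 58.11%.

58.11%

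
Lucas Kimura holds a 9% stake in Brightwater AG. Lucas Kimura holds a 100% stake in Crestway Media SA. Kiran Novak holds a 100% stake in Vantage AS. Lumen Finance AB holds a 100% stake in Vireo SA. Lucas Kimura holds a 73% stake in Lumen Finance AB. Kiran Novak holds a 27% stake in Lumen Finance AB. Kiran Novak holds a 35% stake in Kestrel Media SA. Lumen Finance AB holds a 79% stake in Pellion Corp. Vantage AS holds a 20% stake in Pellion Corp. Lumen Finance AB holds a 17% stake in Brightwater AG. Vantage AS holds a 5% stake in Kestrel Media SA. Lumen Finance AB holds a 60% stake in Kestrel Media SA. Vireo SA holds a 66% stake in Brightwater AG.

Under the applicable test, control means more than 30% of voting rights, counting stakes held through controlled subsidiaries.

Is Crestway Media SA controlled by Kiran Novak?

Kiran holds 100% of Vantage, so Kiran controls Vantage.
Kiran and Vantage together hold 35% + 5% = 40% of Kestrel, so Kiran controls Kestrel.
Neither Kiran nor any entity Kiran controls holds any voting interest in Crestway.
So Kiran does not control Crestway.

No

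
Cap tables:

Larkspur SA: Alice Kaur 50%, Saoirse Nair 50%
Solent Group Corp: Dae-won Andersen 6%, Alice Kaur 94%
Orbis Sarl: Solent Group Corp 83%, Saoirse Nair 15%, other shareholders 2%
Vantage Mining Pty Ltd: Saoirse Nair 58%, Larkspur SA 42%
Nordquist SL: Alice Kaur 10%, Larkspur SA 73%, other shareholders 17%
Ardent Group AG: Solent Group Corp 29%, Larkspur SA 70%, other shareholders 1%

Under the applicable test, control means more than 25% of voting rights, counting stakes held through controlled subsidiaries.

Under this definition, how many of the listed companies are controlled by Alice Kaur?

6

Alice holds 50% of Larkspur, so Alice controls Larkspur.
Alice holds 94% of Solent, so Alice controls Solent.
Solent holds 83% of Orbis, so Alice controls Orbis.
Larkspur holds 42% of Vantage, so Alice controls Vantage.
Alice and Larkspur together hold 10% + 73% = 83% of Nordquist, so Alice controls Nordquist.
Solent and Larkspur together hold 29% + 70% = 99% of Ardent, so Alice controls Ardent.
Alice controls 6 companies.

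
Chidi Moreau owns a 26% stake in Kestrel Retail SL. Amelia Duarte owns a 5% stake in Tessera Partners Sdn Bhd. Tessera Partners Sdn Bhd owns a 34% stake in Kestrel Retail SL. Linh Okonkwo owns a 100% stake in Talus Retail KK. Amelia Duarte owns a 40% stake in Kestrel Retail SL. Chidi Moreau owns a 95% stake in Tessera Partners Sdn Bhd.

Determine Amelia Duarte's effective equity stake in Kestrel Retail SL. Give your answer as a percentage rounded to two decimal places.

Amelia reaches Kestrel along 2 paths.
Direct stake: 40% = 40%.
Via Tessera: 5% × 34% = 1.7%.
Total: 40% + 1.7% = 41.7%.
Rounded: 41.70%.

41.70%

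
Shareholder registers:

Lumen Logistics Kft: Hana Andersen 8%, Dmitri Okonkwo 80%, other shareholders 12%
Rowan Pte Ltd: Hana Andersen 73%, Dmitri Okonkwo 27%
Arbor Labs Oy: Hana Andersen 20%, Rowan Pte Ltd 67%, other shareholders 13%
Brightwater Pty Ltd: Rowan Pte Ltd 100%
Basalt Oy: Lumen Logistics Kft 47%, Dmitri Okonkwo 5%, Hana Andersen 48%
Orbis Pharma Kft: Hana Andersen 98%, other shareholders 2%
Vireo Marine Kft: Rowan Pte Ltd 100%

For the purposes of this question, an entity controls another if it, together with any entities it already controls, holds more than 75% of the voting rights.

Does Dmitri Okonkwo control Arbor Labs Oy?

Dmitri holds 80% of Lumen, so Dmitri controls Lumen.
Neither Dmitri nor any entity Dmitri controls holds any voting interest in Arbor.
So Dmitri does not control Arbor.

No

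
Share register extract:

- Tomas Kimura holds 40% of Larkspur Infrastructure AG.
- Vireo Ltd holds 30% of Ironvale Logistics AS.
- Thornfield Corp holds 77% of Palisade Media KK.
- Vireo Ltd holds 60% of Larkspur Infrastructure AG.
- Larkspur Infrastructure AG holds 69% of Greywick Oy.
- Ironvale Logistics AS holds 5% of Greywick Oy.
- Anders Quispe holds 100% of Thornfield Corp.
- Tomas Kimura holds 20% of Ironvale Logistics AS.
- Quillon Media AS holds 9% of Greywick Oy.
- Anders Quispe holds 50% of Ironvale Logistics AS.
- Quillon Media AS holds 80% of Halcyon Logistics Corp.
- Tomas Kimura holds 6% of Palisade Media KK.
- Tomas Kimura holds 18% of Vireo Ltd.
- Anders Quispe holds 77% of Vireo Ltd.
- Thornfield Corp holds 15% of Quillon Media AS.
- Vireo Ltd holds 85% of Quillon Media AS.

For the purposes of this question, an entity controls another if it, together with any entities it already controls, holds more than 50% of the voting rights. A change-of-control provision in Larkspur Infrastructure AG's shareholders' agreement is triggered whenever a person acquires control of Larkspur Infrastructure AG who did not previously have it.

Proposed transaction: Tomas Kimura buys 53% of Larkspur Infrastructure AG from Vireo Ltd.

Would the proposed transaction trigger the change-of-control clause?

Yes

The purchase adds only to Tomas's holdings (Vireo's stake shrinks), so Tomas is the only person who could newly come to control Larkspur.
Tomas's largest direct stake is 40% in Larkspur, which does not meet the threshold, so Tomas controls no company.
In Larkspur, Tomas's side holds only 40%, not > 50%.
So before the transaction, Tomas does not control Larkspur.
After the purchase, Tomas's direct stake in Larkspur rises to 40% + 53% = 93%, and Vireo's stake falls to 7%.
Tomas holds 93% of Larkspur, so Tomas controls Larkspur.
Tomas did not control Larkspur before and does after, so the clause is triggered.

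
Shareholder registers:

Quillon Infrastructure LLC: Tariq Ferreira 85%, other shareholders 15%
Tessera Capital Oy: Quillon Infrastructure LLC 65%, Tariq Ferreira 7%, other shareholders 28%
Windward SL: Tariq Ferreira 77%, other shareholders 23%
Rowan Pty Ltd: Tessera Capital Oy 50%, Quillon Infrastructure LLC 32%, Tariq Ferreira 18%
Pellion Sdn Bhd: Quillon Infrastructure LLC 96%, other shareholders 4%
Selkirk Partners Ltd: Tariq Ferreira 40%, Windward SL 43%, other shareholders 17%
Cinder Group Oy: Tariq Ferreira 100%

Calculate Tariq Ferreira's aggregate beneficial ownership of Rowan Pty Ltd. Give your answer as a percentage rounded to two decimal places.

76.33%

Tariq reaches Rowan along 4 paths.
Via Quillon → Tessera: 85% × 65% × 50% = 27.625%.
Via Tessera: 7% × 50% = 3.5%.
Via Quillon: 85% × 32% = 27.2%.
Direct stake: 18% = 18%.
Total: 27.625% + 3.5% + 27.2% + 18% = 76.325%.
Rounded: 76.33%.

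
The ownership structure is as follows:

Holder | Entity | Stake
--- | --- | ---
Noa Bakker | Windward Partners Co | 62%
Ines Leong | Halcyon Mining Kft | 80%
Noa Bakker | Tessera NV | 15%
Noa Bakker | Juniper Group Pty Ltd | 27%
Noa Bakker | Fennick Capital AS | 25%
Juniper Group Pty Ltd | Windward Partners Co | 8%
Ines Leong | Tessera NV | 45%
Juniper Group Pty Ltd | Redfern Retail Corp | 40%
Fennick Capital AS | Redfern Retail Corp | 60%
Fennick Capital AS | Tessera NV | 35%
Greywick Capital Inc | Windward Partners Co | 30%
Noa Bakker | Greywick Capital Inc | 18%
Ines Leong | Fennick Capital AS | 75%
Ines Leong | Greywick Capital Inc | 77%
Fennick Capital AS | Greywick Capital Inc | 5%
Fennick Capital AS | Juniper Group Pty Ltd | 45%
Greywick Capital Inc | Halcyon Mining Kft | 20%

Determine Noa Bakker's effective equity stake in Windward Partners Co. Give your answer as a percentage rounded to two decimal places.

70.84%

Noa reaches Windward along 5 paths.
Direct stake: 62% = 62%.
Via Fennick → Greywick: 25% × 5% × 30% = 0.375%.
Via Greywick: 18% × 30% = 5.4%.
Via Juniper: 27% × 8% = 2.16%.
Via Fennick → Juniper: 25% × 45% × 8% = 0.9%.
Total: 62% + 0.375% + 5.4% + 2.16% + 0.9% = 70.835%.
Rounded: 70.84%.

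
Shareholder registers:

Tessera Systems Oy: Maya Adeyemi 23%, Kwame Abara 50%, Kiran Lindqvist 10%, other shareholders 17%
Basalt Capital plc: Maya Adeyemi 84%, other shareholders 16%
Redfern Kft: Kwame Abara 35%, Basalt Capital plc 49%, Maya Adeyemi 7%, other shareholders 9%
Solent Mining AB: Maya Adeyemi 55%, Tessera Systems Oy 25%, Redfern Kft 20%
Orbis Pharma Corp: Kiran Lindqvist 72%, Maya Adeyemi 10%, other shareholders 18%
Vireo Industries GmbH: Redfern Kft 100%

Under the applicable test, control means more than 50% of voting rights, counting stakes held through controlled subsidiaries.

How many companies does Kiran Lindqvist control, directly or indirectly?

Kiran holds 72% of Orbis, so Kiran controls Orbis.
No other company's threshold is met.
Kiran controls 1 company.

1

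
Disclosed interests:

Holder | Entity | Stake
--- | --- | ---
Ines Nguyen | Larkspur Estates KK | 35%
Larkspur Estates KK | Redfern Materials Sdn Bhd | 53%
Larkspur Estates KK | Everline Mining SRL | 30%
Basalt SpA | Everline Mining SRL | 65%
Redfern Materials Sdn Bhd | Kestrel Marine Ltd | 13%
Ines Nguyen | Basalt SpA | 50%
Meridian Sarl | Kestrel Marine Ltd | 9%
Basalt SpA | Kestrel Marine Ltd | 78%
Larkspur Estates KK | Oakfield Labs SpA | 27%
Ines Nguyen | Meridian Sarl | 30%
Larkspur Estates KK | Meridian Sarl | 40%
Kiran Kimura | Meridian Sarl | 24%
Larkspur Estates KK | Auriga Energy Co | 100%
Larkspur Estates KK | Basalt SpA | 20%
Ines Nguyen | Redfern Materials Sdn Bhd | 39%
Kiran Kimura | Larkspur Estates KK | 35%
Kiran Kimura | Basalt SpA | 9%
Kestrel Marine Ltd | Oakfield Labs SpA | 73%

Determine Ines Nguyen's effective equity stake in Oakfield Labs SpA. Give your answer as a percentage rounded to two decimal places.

Ines reaches Oakfield along 7 paths.
Via Larkspur → Redfern → Kestrel: 35% × 53% × 13% × 73% = 1.760395%.
Via Redfern → Kestrel: 39% × 13% × 73% = 3.7011%.
Via Meridian → Kestrel: 30% × 9% × 73% = 1.971%.
Via Larkspur → Meridian → Kestrel: 35% × 40% × 9% × 73% = 0.9198%.
Via Basalt → Kestrel: 50% × 78% × 73% = 28.47%.
Via Larkspur → Basalt → Kestrel: 35% × 20% × 78% × 73% = 3.9858%.
Via Larkspur: 35% × 27% = 9.45%.
Total: 1.760395% + 3.7011% + 1.971% + 0.9198% + 28.47% + 3.9858% + 9.45% = 50.258095%.
Rounded: 50.26%.

50.26%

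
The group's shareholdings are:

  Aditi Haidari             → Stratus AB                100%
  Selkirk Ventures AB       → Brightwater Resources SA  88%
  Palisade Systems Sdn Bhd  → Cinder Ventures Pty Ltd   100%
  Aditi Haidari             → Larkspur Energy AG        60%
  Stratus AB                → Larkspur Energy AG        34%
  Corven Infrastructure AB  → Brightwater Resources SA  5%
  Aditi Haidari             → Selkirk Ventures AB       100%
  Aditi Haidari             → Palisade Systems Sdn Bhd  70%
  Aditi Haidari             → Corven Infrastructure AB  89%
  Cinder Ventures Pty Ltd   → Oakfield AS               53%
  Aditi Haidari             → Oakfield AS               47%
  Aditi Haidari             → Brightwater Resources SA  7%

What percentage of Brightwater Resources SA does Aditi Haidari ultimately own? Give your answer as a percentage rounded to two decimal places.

99.45%

Aditi reaches Brightwater along 3 paths.
Via Corven: 89% × 5% = 4.45%.
Direct stake: 7% = 7%.
Via Selkirk: 100% × 88% = 88%.
Total: 4.45% + 7% + 88% = 99.45%.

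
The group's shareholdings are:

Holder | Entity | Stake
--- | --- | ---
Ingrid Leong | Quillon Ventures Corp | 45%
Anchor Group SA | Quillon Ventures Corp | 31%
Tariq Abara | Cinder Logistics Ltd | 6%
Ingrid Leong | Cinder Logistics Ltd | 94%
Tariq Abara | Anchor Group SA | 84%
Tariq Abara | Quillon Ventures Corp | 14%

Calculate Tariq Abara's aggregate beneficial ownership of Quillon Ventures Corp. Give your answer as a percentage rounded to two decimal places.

40.04%

Tariq reaches Quillon along 2 paths.
Via Anchor: 84% × 31% = 26.04%.
Direct stake: 14% = 14%.
Total: 26.04% + 14% = 40.04%.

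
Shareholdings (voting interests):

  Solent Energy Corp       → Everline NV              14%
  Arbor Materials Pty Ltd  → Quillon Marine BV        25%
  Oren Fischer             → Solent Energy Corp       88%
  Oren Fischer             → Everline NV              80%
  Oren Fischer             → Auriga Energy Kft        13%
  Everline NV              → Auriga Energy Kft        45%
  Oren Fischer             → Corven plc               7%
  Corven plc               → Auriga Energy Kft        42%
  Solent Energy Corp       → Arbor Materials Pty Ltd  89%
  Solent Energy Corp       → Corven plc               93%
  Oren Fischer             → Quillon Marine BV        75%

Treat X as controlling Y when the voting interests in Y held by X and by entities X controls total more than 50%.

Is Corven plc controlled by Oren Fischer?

Yes

Oren holds 88% of Solent, so Oren controls Solent.
Oren and Solent together hold 7% + 93% = 100% of Corven, so Oren controls Corven.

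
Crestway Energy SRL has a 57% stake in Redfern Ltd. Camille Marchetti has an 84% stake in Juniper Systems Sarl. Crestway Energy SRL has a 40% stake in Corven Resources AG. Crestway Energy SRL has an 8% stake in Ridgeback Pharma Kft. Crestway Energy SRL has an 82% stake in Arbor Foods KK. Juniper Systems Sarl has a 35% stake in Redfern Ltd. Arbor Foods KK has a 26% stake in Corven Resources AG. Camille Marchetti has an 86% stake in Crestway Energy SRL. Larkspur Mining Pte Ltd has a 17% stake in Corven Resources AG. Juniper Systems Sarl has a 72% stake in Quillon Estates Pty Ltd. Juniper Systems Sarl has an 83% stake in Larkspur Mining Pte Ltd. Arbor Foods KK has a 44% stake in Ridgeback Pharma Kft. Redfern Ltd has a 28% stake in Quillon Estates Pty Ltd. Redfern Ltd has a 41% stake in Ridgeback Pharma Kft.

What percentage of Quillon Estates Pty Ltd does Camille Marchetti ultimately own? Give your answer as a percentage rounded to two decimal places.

Camille reaches Quillon along 3 paths.
Via Juniper: 84% × 72% = 60.48%.
Via Juniper → Redfern: 84% × 35% × 28% = 8.232%.
Via Crestway → Redfern: 86% × 57% × 28% = 13.7256%.
Total: 60.48% + 8.232% + 13.7256% = 82.4376%.
Rounded: 82.44%.

82.44%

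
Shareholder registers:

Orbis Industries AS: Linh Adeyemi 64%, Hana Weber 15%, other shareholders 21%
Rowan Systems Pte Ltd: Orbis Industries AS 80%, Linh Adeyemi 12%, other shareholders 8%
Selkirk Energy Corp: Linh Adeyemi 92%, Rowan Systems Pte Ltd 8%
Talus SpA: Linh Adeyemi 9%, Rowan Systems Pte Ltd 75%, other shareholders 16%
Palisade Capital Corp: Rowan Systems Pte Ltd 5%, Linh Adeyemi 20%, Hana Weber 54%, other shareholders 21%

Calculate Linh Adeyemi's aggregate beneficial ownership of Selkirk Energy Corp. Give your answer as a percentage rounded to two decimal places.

Linh reaches Selkirk along 3 paths.
Direct stake: 92% = 92%.
Via Orbis → Rowan: 64% × 80% × 8% = 4.096%.
Via Rowan: 12% × 8% = 0.96%.
Total: 92% + 4.096% + 0.96% = 97.056%.
Rounded: 97.06%.

97.06%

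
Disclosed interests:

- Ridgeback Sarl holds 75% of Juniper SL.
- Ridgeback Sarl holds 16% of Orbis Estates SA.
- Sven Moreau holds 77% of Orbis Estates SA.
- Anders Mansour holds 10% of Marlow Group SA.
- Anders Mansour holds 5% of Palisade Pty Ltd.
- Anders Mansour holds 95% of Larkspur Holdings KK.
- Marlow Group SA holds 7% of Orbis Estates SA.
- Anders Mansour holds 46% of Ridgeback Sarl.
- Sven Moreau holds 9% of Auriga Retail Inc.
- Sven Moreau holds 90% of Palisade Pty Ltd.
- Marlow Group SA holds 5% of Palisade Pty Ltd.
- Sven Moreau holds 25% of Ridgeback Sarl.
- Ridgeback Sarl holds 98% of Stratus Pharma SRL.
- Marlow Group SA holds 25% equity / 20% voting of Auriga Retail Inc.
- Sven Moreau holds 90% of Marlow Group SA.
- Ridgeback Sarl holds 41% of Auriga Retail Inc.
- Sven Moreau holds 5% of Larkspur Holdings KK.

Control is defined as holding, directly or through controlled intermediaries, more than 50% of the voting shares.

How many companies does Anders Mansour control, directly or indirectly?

1

Anders holds 95% of Larkspur, so Anders controls Larkspur.
No other company's threshold is met.
Anders controls 1 company.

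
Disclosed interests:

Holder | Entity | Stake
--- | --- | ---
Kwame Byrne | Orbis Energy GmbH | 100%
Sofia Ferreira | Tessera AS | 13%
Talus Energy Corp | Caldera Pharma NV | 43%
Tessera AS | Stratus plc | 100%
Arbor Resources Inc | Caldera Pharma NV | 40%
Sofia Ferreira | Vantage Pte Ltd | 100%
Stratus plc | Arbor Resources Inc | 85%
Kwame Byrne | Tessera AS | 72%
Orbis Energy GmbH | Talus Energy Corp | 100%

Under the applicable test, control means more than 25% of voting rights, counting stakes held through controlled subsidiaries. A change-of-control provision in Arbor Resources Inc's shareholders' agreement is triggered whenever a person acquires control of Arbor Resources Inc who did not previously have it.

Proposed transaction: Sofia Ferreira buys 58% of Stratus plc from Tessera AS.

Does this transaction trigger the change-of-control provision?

The purchase adds only to Sofia's holdings (Tessera's stake shrinks), so Sofia is the only person who could newly come to control Arbor.
Sofia holds 100% of Vantage, so Sofia controls Vantage.
Neither Sofia nor any entity Sofia controls holds any voting interest in Arbor.
So before the transaction, Sofia does not control Arbor.
After the purchase, Sofia holds 58% of Stratus directly, and Tessera's stake falls to 42%.
Sofia holds 58% of Stratus, so Sofia controls Stratus.
Stratus holds 85% of Arbor, so Sofia controls Arbor.
Sofia did not control Arbor before and does after, so the clause is triggered.

Yes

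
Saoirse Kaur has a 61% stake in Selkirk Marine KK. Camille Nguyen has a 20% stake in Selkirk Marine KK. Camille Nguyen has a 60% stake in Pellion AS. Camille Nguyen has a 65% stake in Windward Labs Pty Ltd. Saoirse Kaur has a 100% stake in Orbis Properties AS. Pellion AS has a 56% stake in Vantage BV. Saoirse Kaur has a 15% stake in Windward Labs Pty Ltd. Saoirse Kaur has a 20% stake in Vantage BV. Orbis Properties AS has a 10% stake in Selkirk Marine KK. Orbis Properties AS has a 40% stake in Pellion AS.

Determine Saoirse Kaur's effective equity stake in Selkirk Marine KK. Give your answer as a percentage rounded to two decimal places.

71.00%

Saoirse reaches Selkirk along 2 paths.
Direct stake: 61% = 61%.
Via Orbis: 100% × 10% = 10%.
Total: 61% + 10% = 71%.
Rounded: 71.00%.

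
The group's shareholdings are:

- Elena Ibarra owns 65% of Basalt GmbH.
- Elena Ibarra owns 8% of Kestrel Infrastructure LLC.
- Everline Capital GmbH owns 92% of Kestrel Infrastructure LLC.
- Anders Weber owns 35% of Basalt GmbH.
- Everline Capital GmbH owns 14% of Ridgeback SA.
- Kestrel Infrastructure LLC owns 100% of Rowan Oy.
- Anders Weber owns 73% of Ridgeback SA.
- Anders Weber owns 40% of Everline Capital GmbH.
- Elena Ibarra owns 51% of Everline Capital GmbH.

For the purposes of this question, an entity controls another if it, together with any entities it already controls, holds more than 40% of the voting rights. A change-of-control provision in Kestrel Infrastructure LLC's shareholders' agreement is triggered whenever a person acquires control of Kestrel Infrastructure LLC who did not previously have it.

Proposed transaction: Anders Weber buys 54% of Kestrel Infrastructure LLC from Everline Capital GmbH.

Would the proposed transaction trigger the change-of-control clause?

The purchase adds only to Anders's holdings (Everline's stake shrinks), so Anders is the only person who could newly come to control Kestrel.
Anders holds 73% of Ridgeback, so Anders controls Ridgeback.
Neither Anders nor any entity Anders controls holds any voting interest in Kestrel.
So before the transaction, Anders does not control Kestrel.
After the purchase, Anders holds 54% of Kestrel directly, and Everline's stake falls to 38%.
Anders holds 54% of Kestrel, so Anders controls Kestrel.
Anders did not control Kestrel before and does after, so the clause is triggered.

Yes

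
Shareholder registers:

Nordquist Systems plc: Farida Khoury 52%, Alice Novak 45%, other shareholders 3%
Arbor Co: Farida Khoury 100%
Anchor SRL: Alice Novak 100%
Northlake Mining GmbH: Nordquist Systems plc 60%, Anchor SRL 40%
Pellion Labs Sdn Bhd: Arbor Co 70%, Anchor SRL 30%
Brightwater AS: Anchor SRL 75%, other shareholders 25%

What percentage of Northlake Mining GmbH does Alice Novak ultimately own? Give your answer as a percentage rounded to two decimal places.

Alice reaches Northlake along 2 paths.
Via Nordquist: 45% × 60% = 27%.
Via Anchor: 100% × 40% = 40%.
Total: 27% + 40% = 67%.
Rounded: 67.00%.

67.00%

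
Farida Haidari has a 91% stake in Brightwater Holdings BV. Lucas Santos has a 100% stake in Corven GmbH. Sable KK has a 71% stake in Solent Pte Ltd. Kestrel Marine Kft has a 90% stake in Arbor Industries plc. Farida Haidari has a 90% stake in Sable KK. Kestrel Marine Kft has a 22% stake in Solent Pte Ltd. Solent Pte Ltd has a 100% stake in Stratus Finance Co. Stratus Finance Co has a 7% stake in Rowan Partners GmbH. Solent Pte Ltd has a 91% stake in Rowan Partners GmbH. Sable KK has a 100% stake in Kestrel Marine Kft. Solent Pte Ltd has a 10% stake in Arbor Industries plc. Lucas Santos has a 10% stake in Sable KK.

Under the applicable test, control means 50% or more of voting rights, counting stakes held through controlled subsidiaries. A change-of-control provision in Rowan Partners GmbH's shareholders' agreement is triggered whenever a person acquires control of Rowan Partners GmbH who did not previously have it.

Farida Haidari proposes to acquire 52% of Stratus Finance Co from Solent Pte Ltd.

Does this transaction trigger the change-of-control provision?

The purchase adds only to Farida's holdings (Solent's stake shrinks), so Farida is the only person who could newly come to control Rowan.
Farida holds 90% of Sable, so Farida controls Sable.
Sable holds 100% of Kestrel, so Farida controls Kestrel.
Sable and Kestrel together hold 71% + 22% = 93% of Solent, so Farida controls Solent.
Solent holds 100% of Stratus, so Farida controls Stratus.
Solent and Stratus together hold 91% + 7% = 98% of Rowan, so Farida controls Rowan.
So Farida already controls Rowan before the transaction.
After the purchase, Farida holds 52% of Stratus directly, and Solent's stake falls to 48%.
Farida controlled Rowan already, so this is not a new person acquiring control; every other person's position is unchanged or reduced.
No new person acquires control, so the clause is not triggered.

No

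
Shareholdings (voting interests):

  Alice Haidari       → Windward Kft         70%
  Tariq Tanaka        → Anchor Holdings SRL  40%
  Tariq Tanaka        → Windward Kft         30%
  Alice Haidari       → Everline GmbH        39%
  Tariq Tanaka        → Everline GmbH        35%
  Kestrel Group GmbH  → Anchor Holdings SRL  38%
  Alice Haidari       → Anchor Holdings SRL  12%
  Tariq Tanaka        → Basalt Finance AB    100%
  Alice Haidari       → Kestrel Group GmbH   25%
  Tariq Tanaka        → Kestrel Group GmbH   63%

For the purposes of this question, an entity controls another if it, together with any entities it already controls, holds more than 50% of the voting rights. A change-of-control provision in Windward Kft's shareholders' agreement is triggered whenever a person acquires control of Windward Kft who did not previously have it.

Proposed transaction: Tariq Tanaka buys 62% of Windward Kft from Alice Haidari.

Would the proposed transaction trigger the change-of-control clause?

The purchase adds only to Tariq's holdings (Alice's stake shrinks), so Tariq is the only person who could newly come to control Windward.
Tariq holds 63% of Kestrel, so Tariq controls Kestrel.
Tariq and Kestrel together hold 40% + 38% = 78% of Anchor, so Tariq controls Anchor.
Tariq holds 100% of Basalt, so Tariq controls Basalt.
In Windward, Tariq's side holds only 30%, not > 50%.
So before the transaction, Tariq does not control Windward.
After the purchase, Tariq's direct stake in Windward rises to 30% + 62% = 92%, and Alice's stake falls to 8%.
Tariq holds 92% of Windward, so Tariq controls Windward.
Tariq did not control Windward before and does after, so the clause is triggered.

Yes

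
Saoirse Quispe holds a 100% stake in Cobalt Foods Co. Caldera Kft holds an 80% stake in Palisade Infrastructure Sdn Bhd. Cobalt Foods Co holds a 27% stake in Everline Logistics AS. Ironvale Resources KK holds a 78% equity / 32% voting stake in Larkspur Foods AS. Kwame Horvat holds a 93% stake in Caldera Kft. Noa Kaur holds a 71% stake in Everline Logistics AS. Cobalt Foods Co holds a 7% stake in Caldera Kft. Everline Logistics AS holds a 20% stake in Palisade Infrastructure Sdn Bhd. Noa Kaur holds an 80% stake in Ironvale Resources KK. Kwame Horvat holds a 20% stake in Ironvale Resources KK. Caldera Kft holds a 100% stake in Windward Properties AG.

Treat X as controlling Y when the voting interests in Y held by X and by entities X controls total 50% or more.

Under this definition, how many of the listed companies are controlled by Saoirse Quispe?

Saoirse holds 100% of Cobalt, so Saoirse controls Cobalt.
No other company's threshold is met.
Saoirse controls 1 company.

1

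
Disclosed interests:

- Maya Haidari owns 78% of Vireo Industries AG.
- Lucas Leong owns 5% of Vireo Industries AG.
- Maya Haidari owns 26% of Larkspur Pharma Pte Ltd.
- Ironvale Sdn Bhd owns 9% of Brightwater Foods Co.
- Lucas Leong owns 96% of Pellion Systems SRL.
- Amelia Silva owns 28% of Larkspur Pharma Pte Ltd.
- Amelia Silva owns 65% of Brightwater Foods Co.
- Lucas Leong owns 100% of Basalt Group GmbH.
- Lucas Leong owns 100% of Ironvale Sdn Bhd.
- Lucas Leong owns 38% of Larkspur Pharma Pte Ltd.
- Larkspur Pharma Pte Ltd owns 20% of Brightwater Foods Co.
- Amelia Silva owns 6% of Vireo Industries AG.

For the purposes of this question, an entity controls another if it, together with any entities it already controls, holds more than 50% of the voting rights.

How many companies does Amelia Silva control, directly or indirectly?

1

Amelia holds 65% of Brightwater, so Amelia controls Brightwater.
No other company's threshold is met.
Amelia controls 1 company.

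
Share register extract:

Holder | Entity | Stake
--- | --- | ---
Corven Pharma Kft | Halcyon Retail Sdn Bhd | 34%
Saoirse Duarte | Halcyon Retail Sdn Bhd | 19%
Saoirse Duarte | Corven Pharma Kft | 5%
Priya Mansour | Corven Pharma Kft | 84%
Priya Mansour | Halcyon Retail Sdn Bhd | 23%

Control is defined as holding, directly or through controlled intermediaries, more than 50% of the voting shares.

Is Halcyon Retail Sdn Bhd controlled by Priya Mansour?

Yes

Priya holds 84% of Corven, so Priya controls Corven.
Corven and Priya together hold 34% + 23% = 57% of Halcyon, so Priya controls Halcyon.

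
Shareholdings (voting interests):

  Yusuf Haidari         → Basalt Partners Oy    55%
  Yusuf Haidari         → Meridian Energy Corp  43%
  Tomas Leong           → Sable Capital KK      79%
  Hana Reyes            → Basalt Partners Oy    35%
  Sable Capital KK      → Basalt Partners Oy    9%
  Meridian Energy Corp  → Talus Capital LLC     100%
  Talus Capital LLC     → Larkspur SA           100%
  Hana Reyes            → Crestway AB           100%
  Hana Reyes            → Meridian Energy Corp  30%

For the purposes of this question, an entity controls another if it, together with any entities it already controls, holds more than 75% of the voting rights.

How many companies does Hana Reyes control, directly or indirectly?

1

Hana holds 100% of Crestway, so Hana controls Crestway.
No other company's threshold is met.
Hana controls 1 company.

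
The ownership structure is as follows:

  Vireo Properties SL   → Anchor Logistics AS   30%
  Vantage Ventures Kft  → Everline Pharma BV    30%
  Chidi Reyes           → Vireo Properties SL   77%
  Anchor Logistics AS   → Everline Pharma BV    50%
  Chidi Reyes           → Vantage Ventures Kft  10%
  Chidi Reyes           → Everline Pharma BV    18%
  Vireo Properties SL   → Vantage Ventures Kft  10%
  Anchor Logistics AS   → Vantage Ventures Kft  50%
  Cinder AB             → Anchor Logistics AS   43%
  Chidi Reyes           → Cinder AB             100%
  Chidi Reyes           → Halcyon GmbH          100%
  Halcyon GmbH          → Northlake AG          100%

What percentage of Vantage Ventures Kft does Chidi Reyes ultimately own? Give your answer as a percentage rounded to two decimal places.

Chidi reaches Vantage along 4 paths.
Direct stake: 10% = 10%.
Via Vireo: 77% × 10% = 7.7%.
Via Cinder → Anchor: 100% × 43% × 50% = 21.5%.
Via Vireo → Anchor: 77% × 30% × 50% = 11.55%.
Total: 10% + 7.7% + 21.5% + 11.55% = 50.75%.

50.75%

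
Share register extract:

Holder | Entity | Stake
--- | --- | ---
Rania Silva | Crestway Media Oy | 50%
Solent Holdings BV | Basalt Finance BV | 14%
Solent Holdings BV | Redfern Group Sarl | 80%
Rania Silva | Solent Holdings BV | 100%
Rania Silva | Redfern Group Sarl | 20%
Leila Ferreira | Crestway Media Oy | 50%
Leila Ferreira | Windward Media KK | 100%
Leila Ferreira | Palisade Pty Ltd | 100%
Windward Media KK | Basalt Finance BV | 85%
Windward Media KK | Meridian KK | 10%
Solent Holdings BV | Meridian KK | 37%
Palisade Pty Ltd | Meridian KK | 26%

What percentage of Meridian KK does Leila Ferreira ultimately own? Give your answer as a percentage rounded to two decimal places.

36.00%

Leila reaches Meridian along 2 paths.
Via Windward: 100% × 10% = 10%.
Via Palisade: 100% × 26% = 26%.
Total: 10% + 26% = 36%.
Rounded: 36.00%.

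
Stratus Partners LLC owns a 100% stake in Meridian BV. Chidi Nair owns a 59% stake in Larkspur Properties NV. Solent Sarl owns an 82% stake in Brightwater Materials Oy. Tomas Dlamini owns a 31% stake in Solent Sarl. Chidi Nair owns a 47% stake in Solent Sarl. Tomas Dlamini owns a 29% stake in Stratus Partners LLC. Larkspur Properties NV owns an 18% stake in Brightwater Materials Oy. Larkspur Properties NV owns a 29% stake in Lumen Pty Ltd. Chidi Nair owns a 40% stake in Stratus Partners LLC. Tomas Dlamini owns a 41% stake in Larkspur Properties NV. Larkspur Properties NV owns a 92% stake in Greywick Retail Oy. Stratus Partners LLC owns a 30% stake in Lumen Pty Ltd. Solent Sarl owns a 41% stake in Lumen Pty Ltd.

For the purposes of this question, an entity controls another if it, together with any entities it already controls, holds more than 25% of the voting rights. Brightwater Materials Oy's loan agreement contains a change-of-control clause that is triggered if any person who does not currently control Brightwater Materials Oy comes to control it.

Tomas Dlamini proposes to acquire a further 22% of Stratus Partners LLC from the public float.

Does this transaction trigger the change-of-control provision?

The purchase changes only Tomas's holdings, so Tomas is the only person who could newly come to control Brightwater.
Tomas holds 31% of Solent, so Tomas controls Solent.
Tomas holds 41% of Larkspur, so Tomas controls Larkspur.
Larkspur and Solent together hold 18% + 82% = 100% of Brightwater, so Tomas controls Brightwater.
So Tomas already controls Brightwater before the transaction.
After the purchase, Tomas's direct stake in Stratus rises to 29% + 22% = 51%.
Tomas controlled Brightwater already, so this is not a new person acquiring control; every other person's position is unchanged or reduced.
No new person acquires control, so the clause is not triggered.

No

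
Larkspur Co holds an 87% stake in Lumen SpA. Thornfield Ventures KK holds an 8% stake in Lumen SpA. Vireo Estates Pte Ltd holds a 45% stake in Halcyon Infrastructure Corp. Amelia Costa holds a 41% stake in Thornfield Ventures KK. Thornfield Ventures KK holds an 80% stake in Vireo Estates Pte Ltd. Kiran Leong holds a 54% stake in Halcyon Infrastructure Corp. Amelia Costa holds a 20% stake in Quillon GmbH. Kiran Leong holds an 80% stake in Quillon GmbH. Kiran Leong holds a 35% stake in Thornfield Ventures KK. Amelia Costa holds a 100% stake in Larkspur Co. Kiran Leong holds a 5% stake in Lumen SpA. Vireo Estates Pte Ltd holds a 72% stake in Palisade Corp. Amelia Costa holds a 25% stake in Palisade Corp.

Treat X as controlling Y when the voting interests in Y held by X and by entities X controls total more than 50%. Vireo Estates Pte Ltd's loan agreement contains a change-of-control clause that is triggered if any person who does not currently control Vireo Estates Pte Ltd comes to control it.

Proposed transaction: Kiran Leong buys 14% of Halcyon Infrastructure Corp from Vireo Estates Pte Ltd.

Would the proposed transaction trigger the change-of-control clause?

The purchase adds only to Kiran's holdings (Vireo's stake shrinks), so Kiran is the only person who could newly come to control Vireo.
Kiran holds 80% of Quillon, so Kiran controls Quillon.
Kiran holds 54% of Halcyon, so Kiran controls Halcyon.
Neither Kiran nor any entity Kiran controls holds any voting interest in Vireo.
So before the transaction, Kiran does not control Vireo.
After the purchase, Kiran's direct stake in Halcyon rises to 54% + 14% = 68%, and Vireo's stake falls to 31%.
Kiran holds 68% of Halcyon, so Kiran controls Halcyon.
After the transaction, neither Kiran nor any entity Kiran controls holds a voting interest in Vireo, so Kiran still does not control it.
No new person acquires control, so the clause is not triggered.

No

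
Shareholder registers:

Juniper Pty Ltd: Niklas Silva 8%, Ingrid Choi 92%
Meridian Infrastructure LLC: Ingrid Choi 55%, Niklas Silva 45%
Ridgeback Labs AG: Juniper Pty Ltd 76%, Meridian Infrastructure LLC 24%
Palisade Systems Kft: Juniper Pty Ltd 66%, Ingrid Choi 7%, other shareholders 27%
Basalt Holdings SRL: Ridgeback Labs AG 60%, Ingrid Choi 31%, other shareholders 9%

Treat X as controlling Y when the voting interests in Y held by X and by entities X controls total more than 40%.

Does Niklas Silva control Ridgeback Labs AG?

Niklas holds 45% of Meridian, so Niklas controls Meridian.
In Ridgeback, Niklas's side holds only 24%, not > 40%.
So Niklas does not control Ridgeback.

No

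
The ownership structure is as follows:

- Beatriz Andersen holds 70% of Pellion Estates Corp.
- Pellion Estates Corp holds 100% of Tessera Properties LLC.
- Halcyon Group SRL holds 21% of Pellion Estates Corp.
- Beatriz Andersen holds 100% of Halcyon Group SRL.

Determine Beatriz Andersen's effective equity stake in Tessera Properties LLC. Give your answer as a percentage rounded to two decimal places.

91.00%

Beatriz reaches Tessera along 2 paths.
Via Halcyon → Pellion: 100% × 21% × 100% = 21%.
Via Pellion: 70% × 100% = 70%.
Total: 21% + 70% = 91%.
Rounded: 91.00%.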